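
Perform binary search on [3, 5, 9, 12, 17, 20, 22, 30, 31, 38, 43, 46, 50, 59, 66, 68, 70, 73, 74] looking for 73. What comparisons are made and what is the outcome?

Binary search for 73 in [3, 5, 9, 12, 17, 20, 22, 30, 31, 38, 43, 46, 50, 59, 66, 68, 70, 73, 74]:

lo=0, hi=18, mid=9, arr[mid]=38 -> 38 < 73, search right half
lo=10, hi=18, mid=14, arr[mid]=66 -> 66 < 73, search right half
lo=15, hi=18, mid=16, arr[mid]=70 -> 70 < 73, search right half
lo=17, hi=18, mid=17, arr[mid]=73 -> Found target at index 17!

Binary search finds 73 at index 17 after 4 comparisons. The search repeatedly halves the search space by comparing with the middle element.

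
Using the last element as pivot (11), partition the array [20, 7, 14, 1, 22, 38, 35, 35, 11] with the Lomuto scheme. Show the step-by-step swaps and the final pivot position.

Lomuto partition with pivot = 11:

Initial array: [20, 7, 14, 1, 22, 38, 35, 35, 11]

arr[0]=20 > 11: no swap
arr[1]=7 <= 11: swap with position 0, array becomes [7, 20, 14, 1, 22, 38, 35, 35, 11]
arr[2]=14 > 11: no swap
arr[3]=1 <= 11: swap with position 1, array becomes [7, 1, 14, 20, 22, 38, 35, 35, 11]
arr[4]=22 > 11: no swap
arr[5]=38 > 11: no swap
arr[6]=35 > 11: no swap
arr[7]=35 > 11: no swap

Place pivot at position 2: [7, 1, 11, 20, 22, 38, 35, 35, 14]
Pivot position: 2

After partitioning with pivot 11, the array becomes [7, 1, 11, 20, 22, 38, 35, 35, 14]. The pivot is placed at index 2. All elements to the left of the pivot are <= 11, and all elements to the right are > 11.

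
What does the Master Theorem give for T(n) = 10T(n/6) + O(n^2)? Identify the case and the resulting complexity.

Master Theorem for T(n) = 10T(n/6) + O(n^2):

a = 10, b = 6, c = 2
log_b(a) = log_6(10) = 1.2851

Case 3: c = 2 > log_6(10) = 1.2851
T(n) = O(n^2) = O(n^2)

For T(n) = 10T(n/6) + O(n^2): log_6(10) = 1.2851. This is Case 3 of the Master Theorem (c > log_b(a), work dominated by root), giving O(n^2).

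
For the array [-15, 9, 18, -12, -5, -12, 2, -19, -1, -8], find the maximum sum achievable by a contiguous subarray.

Using Kadane's algorithm on [-15, 9, 18, -12, -5, -12, 2, -19, -1, -8]:

Scanning through the array:
Position 1 (value 9): max_ending_here = 9, max_so_far = 9
Position 2 (value 18): max_ending_here = 27, max_so_far = 27
Position 3 (value -12): max_ending_here = 15, max_so_far = 27
Position 4 (value -5): max_ending_here = 10, max_so_far = 27
Position 5 (value -12): max_ending_here = -2, max_so_far = 27
Position 6 (value 2): max_ending_here = 2, max_so_far = 27
Position 7 (value -19): max_ending_here = -17, max_so_far = 27
Position 8 (value -1): max_ending_here = -1, max_so_far = 27
Position 9 (value -8): max_ending_here = -8, max_so_far = 27

Maximum subarray: [9, 18]
Maximum sum: 27

The maximum subarray is [9, 18] with sum 27. This subarray runs from index 1 to index 2.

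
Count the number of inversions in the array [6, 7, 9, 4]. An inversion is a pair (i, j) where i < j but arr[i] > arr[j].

Finding inversions in [6, 7, 9, 4]:

(0, 3): arr[0]=6 > arr[3]=4
(1, 3): arr[1]=7 > arr[3]=4
(2, 3): arr[2]=9 > arr[3]=4

Total inversions: 3

The array has 3 inversion(s): (0,3), (1,3), (2,3). Each pair (i,j) satisfies i < j and arr[i] > arr[j].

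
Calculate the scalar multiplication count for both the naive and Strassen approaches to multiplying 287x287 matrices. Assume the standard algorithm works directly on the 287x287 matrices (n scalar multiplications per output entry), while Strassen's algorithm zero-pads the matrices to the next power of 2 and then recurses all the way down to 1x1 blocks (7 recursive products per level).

Matrix multiplication for 287x287 matrices:

Strassen's algorithm requires power-of-2 dimensions. Pad 287x287 to 512x512 (next power of 2).

Standard algorithm: 287^3 = 23639903 multiplications
Strassen's algorithm: 7^(log2(512)) = 7^9 = 40353607 multiplications
Difference: 23639903 - 40353607 = -16713704 (Strassen uses MORE here due to padding overhead — for small or just-over-power-of-2 n, padding can outweigh the per-level savings)

Standard: 23639903 multiplications (287^3). Strassen: 40353607 multiplications (7^9, after padding to 512x512). Strassen reduces 8 recursive multiplications to 7 at each level.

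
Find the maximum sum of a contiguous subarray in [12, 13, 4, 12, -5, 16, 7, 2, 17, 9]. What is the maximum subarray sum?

Using Kadane's algorithm on [12, 13, 4, 12, -5, 16, 7, 2, 17, 9]:

Scanning through the array:
Position 1 (value 13): max_ending_here = 25, max_so_far = 25
Position 2 (value 4): max_ending_here = 29, max_so_far = 29
Position 3 (value 12): max_ending_here = 41, max_so_far = 41
Position 4 (value -5): max_ending_here = 36, max_so_far = 41
Position 5 (value 16): max_ending_here = 52, max_so_far = 52
Position 6 (value 7): max_ending_here = 59, max_so_far = 59
Position 7 (value 2): max_ending_here = 61, max_so_far = 61
Position 8 (value 17): max_ending_here = 78, max_so_far = 78
Position 9 (value 9): max_ending_here = 87, max_so_far = 87

Maximum subarray: [12, 13, 4, 12, -5, 16, 7, 2, 17, 9]
Maximum sum: 87

The maximum subarray is [12, 13, 4, 12, -5, 16, 7, 2, 17, 9] with sum 87. This subarray runs from index 0 to index 9.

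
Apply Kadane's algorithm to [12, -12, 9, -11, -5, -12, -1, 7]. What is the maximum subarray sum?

Using Kadane's algorithm on [12, -12, 9, -11, -5, -12, -1, 7]:

Scanning through the array:
Position 1 (value -12): max_ending_here = 0, max_so_far = 12
Position 2 (value 9): max_ending_here = 9, max_so_far = 12
Position 3 (value -11): max_ending_here = -2, max_so_far = 12
Position 4 (value -5): max_ending_here = -5, max_so_far = 12
Position 5 (value -12): max_ending_here = -12, max_so_far = 12
Position 6 (value -1): max_ending_here = -1, max_so_far = 12
Position 7 (value 7): max_ending_here = 7, max_so_far = 12

Maximum subarray: [12]
Maximum sum: 12

The maximum subarray is [12] with sum 12. This subarray runs from index 0 to index 0.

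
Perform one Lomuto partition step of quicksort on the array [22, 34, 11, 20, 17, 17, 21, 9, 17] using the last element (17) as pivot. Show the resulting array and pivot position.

Lomuto partition with pivot = 17:

Initial array: [22, 34, 11, 20, 17, 17, 21, 9, 17]

arr[0]=22 > 17: no swap
arr[1]=34 > 17: no swap
arr[2]=11 <= 17: swap with position 0, array becomes [11, 34, 22, 20, 17, 17, 21, 9, 17]
arr[3]=20 > 17: no swap
arr[4]=17 <= 17: swap with position 1, array becomes [11, 17, 22, 20, 34, 17, 21, 9, 17]
arr[5]=17 <= 17: swap with position 2, array becomes [11, 17, 17, 20, 34, 22, 21, 9, 17]
arr[6]=21 > 17: no swap
arr[7]=9 <= 17: swap with position 3, array becomes [11, 17, 17, 9, 34, 22, 21, 20, 17]

Place pivot at position 4: [11, 17, 17, 9, 17, 22, 21, 20, 34]
Pivot position: 4

After partitioning with pivot 17, the array becomes [11, 17, 17, 9, 17, 22, 21, 20, 34]. The pivot is placed at index 4. All elements to the left of the pivot are <= 17, and all elements to the right are > 17.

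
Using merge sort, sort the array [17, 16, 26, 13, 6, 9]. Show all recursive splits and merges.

Merge sort trace:

Split: [17, 16, 26, 13, 6, 9] -> [17, 16, 26] and [13, 6, 9]
  Split: [17, 16, 26] -> [17] and [16, 26]
    Split: [16, 26] -> [16] and [26]
    Merge: [16] + [26] -> [16, 26]
  Merge: [17] + [16, 26] -> [16, 17, 26]
  Split: [13, 6, 9] -> [13] and [6, 9]
    Split: [6, 9] -> [6] and [9]
    Merge: [6] + [9] -> [6, 9]
  Merge: [13] + [6, 9] -> [6, 9, 13]
Merge: [16, 17, 26] + [6, 9, 13] -> [6, 9, 13, 16, 17, 26]

Final sorted array: [6, 9, 13, 16, 17, 26]

The merge sort proceeds by recursively splitting the array and merging sorted halves.
After all merges, the sorted array is [6, 9, 13, 16, 17, 26].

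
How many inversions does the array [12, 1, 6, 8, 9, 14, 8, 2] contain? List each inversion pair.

Finding inversions in [12, 1, 6, 8, 9, 14, 8, 2]:

(0, 1): arr[0]=12 > arr[1]=1
(0, 2): arr[0]=12 > arr[2]=6
(0, 3): arr[0]=12 > arr[3]=8
(0, 4): arr[0]=12 > arr[4]=9
(0, 6): arr[0]=12 > arr[6]=8
(0, 7): arr[0]=12 > arr[7]=2
(2, 7): arr[2]=6 > arr[7]=2
(3, 7): arr[3]=8 > arr[7]=2
(4, 6): arr[4]=9 > arr[6]=8
(4, 7): arr[4]=9 > arr[7]=2
(5, 6): arr[5]=14 > arr[6]=8
(5, 7): arr[5]=14 > arr[7]=2
(6, 7): arr[6]=8 > arr[7]=2

Total inversions: 13

The array has 13 inversion(s): (0,1), (0,2), (0,3), (0,4), (0,6), (0,7), (2,7), (3,7), (4,6), (4,7), (5,6), (5,7), (6,7). Each pair (i,j) satisfies i < j and arr[i] > arr[j].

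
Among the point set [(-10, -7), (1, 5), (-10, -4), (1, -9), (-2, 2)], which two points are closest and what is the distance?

Computing all pairwise distances among 5 points:

d((-10, -7), (1, 5)) = 16.2788
d((-10, -7), (-10, -4)) = 3.0 <-- minimum
d((-10, -7), (1, -9)) = 11.1803
d((-10, -7), (-2, 2)) = 12.0416
d((1, 5), (-10, -4)) = 14.2127
d((1, 5), (1, -9)) = 14.0
d((1, 5), (-2, 2)) = 4.2426
d((-10, -4), (1, -9)) = 12.083
d((-10, -4), (-2, 2)) = 10.0
d((1, -9), (-2, 2)) = 11.4018

Closest pair: (-10, -7) and (-10, -4) with distance 3.0

The closest pair is (-10, -7) and (-10, -4) with Euclidean distance 3.0. For 5 points, brute-force pairwise comparison is shown above. For large n, the divide-and-conquer algorithm (sort by x, recurse on halves, check the dividing strip) achieves O(n log n).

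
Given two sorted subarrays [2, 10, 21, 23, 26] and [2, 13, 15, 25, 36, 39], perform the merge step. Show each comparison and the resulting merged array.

Merging process:

Compare 2 vs 2: take 2 from left. Merged: [2]
Compare 10 vs 2: take 2 from right. Merged: [2, 2]
Compare 10 vs 13: take 10 from left. Merged: [2, 2, 10]
Compare 21 vs 13: take 13 from right. Merged: [2, 2, 10, 13]
Compare 21 vs 15: take 15 from right. Merged: [2, 2, 10, 13, 15]
Compare 21 vs 25: take 21 from left. Merged: [2, 2, 10, 13, 15, 21]
Compare 23 vs 25: take 23 from left. Merged: [2, 2, 10, 13, 15, 21, 23]
Compare 26 vs 25: take 25 from right. Merged: [2, 2, 10, 13, 15, 21, 23, 25]
Compare 26 vs 36: take 26 from left. Merged: [2, 2, 10, 13, 15, 21, 23, 25, 26]
Append remaining from right: [36, 39]. Merged: [2, 2, 10, 13, 15, 21, 23, 25, 26, 36, 39]

Final merged array: [2, 2, 10, 13, 15, 21, 23, 25, 26, 36, 39]
Total comparisons: 9

The merged array is [2, 2, 10, 13, 15, 21, 23, 25, 26, 36, 39], requiring 9 comparisons. The merge step runs in O(n) time where n is the total number of elements.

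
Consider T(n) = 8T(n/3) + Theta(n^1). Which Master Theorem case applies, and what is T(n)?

Master Theorem for T(n) = 8T(n/3) + O(n^1):

a = 8, b = 3, c = 1
log_b(a) = log_3(8) = 1.8928

Case 1: c = 1 < log_3(8) = 1.8928
T(n) = O(n^(log_3 8))

For T(n) = 8T(n/3) + O(n^1): log_3(8) = 1.8928. This is Case 1 of the Master Theorem (c < log_b(a), work dominated by leaves), giving O(n^(log_3 8)).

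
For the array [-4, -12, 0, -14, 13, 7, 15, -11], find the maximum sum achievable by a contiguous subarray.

Using Kadane's algorithm on [-4, -12, 0, -14, 13, 7, 15, -11]:

Scanning through the array:
Position 1 (value -12): max_ending_here = -12, max_so_far = -4
Position 2 (value 0): max_ending_here = 0, max_so_far = 0
Position 3 (value -14): max_ending_here = -14, max_so_far = 0
Position 4 (value 13): max_ending_here = 13, max_so_far = 13
Position 5 (value 7): max_ending_here = 20, max_so_far = 20
Position 6 (value 15): max_ending_here = 35, max_so_far = 35
Position 7 (value -11): max_ending_here = 24, max_so_far = 35

Maximum subarray: [13, 7, 15]
Maximum sum: 35

The maximum subarray is [13, 7, 15] with sum 35. This subarray runs from index 4 to index 6.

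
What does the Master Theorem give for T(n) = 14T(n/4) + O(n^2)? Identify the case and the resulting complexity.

Master Theorem for T(n) = 14T(n/4) + O(n^2):

a = 14, b = 4, c = 2
log_b(a) = log_4(14) = 1.9037

Case 3: c = 2 > log_4(14) = 1.9037
T(n) = O(n^2) = O(n^2)

For T(n) = 14T(n/4) + O(n^2): log_4(14) = 1.9037. This is Case 3 of the Master Theorem (c > log_b(a), work dominated by root), giving O(n^2).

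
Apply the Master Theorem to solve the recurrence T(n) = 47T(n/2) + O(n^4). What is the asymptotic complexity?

Master Theorem for T(n) = 47T(n/2) + O(n^4):

a = 47, b = 2, c = 4
log_b(a) = log_2(47) = 5.5546

Case 1: c = 4 < log_2(47) = 5.5546
T(n) = O(n^(log_2 47))

For T(n) = 47T(n/2) + O(n^4): log_2(47) = 5.5546. This is Case 1 of the Master Theorem (c < log_b(a), work dominated by leaves), giving O(n^(log_2 47)).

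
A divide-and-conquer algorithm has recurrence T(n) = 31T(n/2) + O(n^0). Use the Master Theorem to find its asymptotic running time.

Master Theorem for T(n) = 31T(n/2) + O(n^0):

a = 31, b = 2, c = 0
log_b(a) = log_2(31) = 4.9542

Case 1: c = 0 < log_2(31) = 4.9542
T(n) = O(n^(log_2 31))

For T(n) = 31T(n/2) + O(n^0): log_2(31) = 4.9542. This is Case 1 of the Master Theorem (c < log_b(a), work dominated by leaves), giving O(n^(log_2 31)).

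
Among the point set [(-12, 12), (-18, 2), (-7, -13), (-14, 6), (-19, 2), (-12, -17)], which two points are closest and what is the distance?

Computing all pairwise distances among 6 points:

d((-12, 12), (-18, 2)) = 11.6619
d((-12, 12), (-7, -13)) = 25.4951
d((-12, 12), (-14, 6)) = 6.3246
d((-12, 12), (-19, 2)) = 12.2066
d((-12, 12), (-12, -17)) = 29.0
d((-18, 2), (-7, -13)) = 18.6011
d((-18, 2), (-14, 6)) = 5.6569
d((-18, 2), (-19, 2)) = 1.0 <-- minimum
d((-18, 2), (-12, -17)) = 19.9249
d((-7, -13), (-14, 6)) = 20.2485
d((-7, -13), (-19, 2)) = 19.2094
d((-7, -13), (-12, -17)) = 6.4031
d((-14, 6), (-19, 2)) = 6.4031
d((-14, 6), (-12, -17)) = 23.0868
d((-19, 2), (-12, -17)) = 20.2485

Closest pair: (-18, 2) and (-19, 2) with distance 1.0

The closest pair is (-18, 2) and (-19, 2) with Euclidean distance 1.0. For 6 points, brute-force pairwise comparison is shown above. For large n, the divide-and-conquer algorithm (sort by x, recurse on halves, check the dividing strip) achieves O(n log n).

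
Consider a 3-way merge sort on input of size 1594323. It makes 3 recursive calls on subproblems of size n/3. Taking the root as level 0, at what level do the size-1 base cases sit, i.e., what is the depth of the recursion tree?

For divide and conquer with division factor 3:

Problem sizes at each level:
Level 0: 1594323
Level 1: 531441
Level 2: 177147
Level 3: 59049
Level 4: 19683
Level 5: 6561
Level 6: 2187
Level 7: 729
Level 8: 243
Level 9: 81
Level 10: 27
Level 11: 9
Level 12: 3
Level 13: 1

The root is level 0 and the size-1 base case is level 13 (the tree spans levels 0 through 13, i.e. 14 levels counting the root), so the depth is the number of divisions: log_3(1594323) = 13

The recursion tree depth is log_3(1594323) = 13. At each level, the problem size is divided by 3, so it takes 13 divisions to reduce to a base case of size 1. The algorithm makes 3 recursive calls at each level.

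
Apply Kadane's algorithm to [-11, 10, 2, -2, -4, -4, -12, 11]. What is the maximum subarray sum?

Using Kadane's algorithm on [-11, 10, 2, -2, -4, -4, -12, 11]:

Scanning through the array:
Position 1 (value 10): max_ending_here = 10, max_so_far = 10
Position 2 (value 2): max_ending_here = 12, max_so_far = 12
Position 3 (value -2): max_ending_here = 10, max_so_far = 12
Position 4 (value -4): max_ending_here = 6, max_so_far = 12
Position 5 (value -4): max_ending_here = 2, max_so_far = 12
Position 6 (value -12): max_ending_here = -10, max_so_far = 12
Position 7 (value 11): max_ending_here = 11, max_so_far = 12

Maximum subarray: [10, 2]
Maximum sum: 12

The maximum subarray is [10, 2] with sum 12. This subarray runs from index 1 to index 2.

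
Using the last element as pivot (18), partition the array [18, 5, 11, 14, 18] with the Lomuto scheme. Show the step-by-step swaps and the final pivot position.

Lomuto partition with pivot = 18:

Initial array: [18, 5, 11, 14, 18]

arr[0]=18 <= 18: swap with position 0, array becomes [18, 5, 11, 14, 18]
arr[1]=5 <= 18: swap with position 1, array becomes [18, 5, 11, 14, 18]
arr[2]=11 <= 18: swap with position 2, array becomes [18, 5, 11, 14, 18]
arr[3]=14 <= 18: swap with position 3, array becomes [18, 5, 11, 14, 18]

Place pivot at position 4: [18, 5, 11, 14, 18]
Pivot position: 4

After partitioning with pivot 18, the array becomes [18, 5, 11, 14, 18]. The pivot is placed at index 4. All elements to the left of the pivot are <= 18, and all elements to the right are > 18.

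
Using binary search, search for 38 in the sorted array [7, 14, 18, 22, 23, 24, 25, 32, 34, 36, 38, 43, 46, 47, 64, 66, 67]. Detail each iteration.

Binary search for 38 in [7, 14, 18, 22, 23, 24, 25, 32, 34, 36, 38, 43, 46, 47, 64, 66, 67]:

lo=0, hi=16, mid=8, arr[mid]=34 -> 34 < 38, search right half
lo=9, hi=16, mid=12, arr[mid]=46 -> 46 > 38, search left half
lo=9, hi=11, mid=10, arr[mid]=38 -> Found target at index 10!

Binary search finds 38 at index 10 after 3 comparisons. The search repeatedly halves the search space by comparing with the middle element.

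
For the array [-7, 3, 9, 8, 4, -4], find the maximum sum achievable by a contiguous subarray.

Using Kadane's algorithm on [-7, 3, 9, 8, 4, -4]:

Scanning through the array:
Position 1 (value 3): max_ending_here = 3, max_so_far = 3
Position 2 (value 9): max_ending_here = 12, max_so_far = 12
Position 3 (value 8): max_ending_here = 20, max_so_far = 20
Position 4 (value 4): max_ending_here = 24, max_so_far = 24
Position 5 (value -4): max_ending_here = 20, max_so_far = 24

Maximum subarray: [3, 9, 8, 4]
Maximum sum: 24

The maximum subarray is [3, 9, 8, 4] with sum 24. This subarray runs from index 1 to index 4.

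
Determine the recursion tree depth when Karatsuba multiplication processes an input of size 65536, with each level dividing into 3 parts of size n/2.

For divide and conquer with division factor 2:

Problem sizes at each level:
Level 0: 65536
Level 1: 32768
Level 2: 16384
Level 3: 8192
Level 4: 4096
Level 5: 2048
Level 6: 1024
Level 7: 512
Level 8: 256
Level 9: 128
Level 10: 64
Level 11: 32
Level 12: 16
Level 13: 8
Level 14: 4
Level 15: 2
Level 16: 1

The root is level 0 and the size-1 base case is level 16 (the tree spans levels 0 through 16, i.e. 17 levels counting the root), so the depth is the number of divisions: log_2(65536) = 16

The recursion tree depth is log_2(65536) = 16. At each level, the problem size is divided by 2, so it takes 16 divisions to reduce to a base case of size 1. The algorithm makes 3 recursive calls at each level.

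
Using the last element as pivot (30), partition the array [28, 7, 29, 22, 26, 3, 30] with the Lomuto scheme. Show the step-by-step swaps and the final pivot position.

Lomuto partition with pivot = 30:

Initial array: [28, 7, 29, 22, 26, 3, 30]

arr[0]=28 <= 30: swap with position 0, array becomes [28, 7, 29, 22, 26, 3, 30]
arr[1]=7 <= 30: swap with position 1, array becomes [28, 7, 29, 22, 26, 3, 30]
arr[2]=29 <= 30: swap with position 2, array becomes [28, 7, 29, 22, 26, 3, 30]
arr[3]=22 <= 30: swap with position 3, array becomes [28, 7, 29, 22, 26, 3, 30]
arr[4]=26 <= 30: swap with position 4, array becomes [28, 7, 29, 22, 26, 3, 30]
arr[5]=3 <= 30: swap with position 5, array becomes [28, 7, 29, 22, 26, 3, 30]

Place pivot at position 6: [28, 7, 29, 22, 26, 3, 30]
Pivot position: 6

After partitioning with pivot 30, the array becomes [28, 7, 29, 22, 26, 3, 30]. The pivot is placed at index 6. All elements to the left of the pivot are <= 30, and all elements to the right are > 30.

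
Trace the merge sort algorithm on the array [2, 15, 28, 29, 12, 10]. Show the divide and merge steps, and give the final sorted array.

Merge sort trace:

Split: [2, 15, 28, 29, 12, 10] -> [2, 15, 28] and [29, 12, 10]
  Split: [2, 15, 28] -> [2] and [15, 28]
    Split: [15, 28] -> [15] and [28]
    Merge: [15] + [28] -> [15, 28]
  Merge: [2] + [15, 28] -> [2, 15, 28]
  Split: [29, 12, 10] -> [29] and [12, 10]
    Split: [12, 10] -> [12] and [10]
    Merge: [12] + [10] -> [10, 12]
  Merge: [29] + [10, 12] -> [10, 12, 29]
Merge: [2, 15, 28] + [10, 12, 29] -> [2, 10, 12, 15, 28, 29]

Final sorted array: [2, 10, 12, 15, 28, 29]

The merge sort proceeds by recursively splitting the array and merging sorted halves.
After all merges, the sorted array is [2, 10, 12, 15, 28, 29].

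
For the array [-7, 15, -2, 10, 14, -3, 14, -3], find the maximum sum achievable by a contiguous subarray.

Using Kadane's algorithm on [-7, 15, -2, 10, 14, -3, 14, -3]:

Scanning through the array:
Position 1 (value 15): max_ending_here = 15, max_so_far = 15
Position 2 (value -2): max_ending_here = 13, max_so_far = 15
Position 3 (value 10): max_ending_here = 23, max_so_far = 23
Position 4 (value 14): max_ending_here = 37, max_so_far = 37
Position 5 (value -3): max_ending_here = 34, max_so_far = 37
Position 6 (value 14): max_ending_here = 48, max_so_far = 48
Position 7 (value -3): max_ending_here = 45, max_so_far = 48

Maximum subarray: [15, -2, 10, 14, -3, 14]
Maximum sum: 48

The maximum subarray is [15, -2, 10, 14, -3, 14] with sum 48. This subarray runs from index 1 to index 6.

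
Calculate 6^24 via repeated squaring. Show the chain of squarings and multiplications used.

Computing 6^24 by squaring (build up from 6^1; each line after the first costs one multiplication):

6^1 = 6
6^2 = (6^1)^2 = 6^2 = 36
6^3 = 6 * 6^2 = 6 * 36 = 216
6^6 = (6^3)^2 = 216^2 = 46656
6^12 = (6^6)^2 = 46656^2 = 2176782336
6^24 = (6^12)^2 = 2176782336^2 = 4738381338321616896

Result: 4738381338321616896
Multiplications needed: 5 (5 lines after 6^1)

6^24 = 4738381338321616896. Using exponentiation by squaring, this requires 5 multiplications. The key idea: if the exponent is even, square the half-power; if odd, multiply by the base once.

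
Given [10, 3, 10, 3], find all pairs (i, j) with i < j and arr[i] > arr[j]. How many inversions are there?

Finding inversions in [10, 3, 10, 3]:

(0, 1): arr[0]=10 > arr[1]=3
(0, 3): arr[0]=10 > arr[3]=3
(2, 3): arr[2]=10 > arr[3]=3

Total inversions: 3

The array has 3 inversion(s): (0,1), (0,3), (2,3). Each pair (i,j) satisfies i < j and arr[i] > arr[j].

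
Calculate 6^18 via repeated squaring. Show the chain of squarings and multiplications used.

Computing 6^18 by squaring (build up from 6^1; each line after the first costs one multiplication):

6^1 = 6
6^2 = (6^1)^2 = 6^2 = 36
6^4 = (6^2)^2 = 36^2 = 1296
6^8 = (6^4)^2 = 1296^2 = 1679616
6^9 = 6 * 6^8 = 6 * 1679616 = 10077696
6^18 = (6^9)^2 = 10077696^2 = 101559956668416

Result: 101559956668416
Multiplications needed: 5 (5 lines after 6^1)

6^18 = 101559956668416. Using exponentiation by squaring, this requires 5 multiplications. The key idea: if the exponent is even, square the half-power; if odd, multiply by the base once.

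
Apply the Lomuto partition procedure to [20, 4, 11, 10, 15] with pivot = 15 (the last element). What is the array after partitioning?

Lomuto partition with pivot = 15:

Initial array: [20, 4, 11, 10, 15]

arr[0]=20 > 15: no swap
arr[1]=4 <= 15: swap with position 0, array becomes [4, 20, 11, 10, 15]
arr[2]=11 <= 15: swap with position 1, array becomes [4, 11, 20, 10, 15]
arr[3]=10 <= 15: swap with position 2, array becomes [4, 11, 10, 20, 15]

Place pivot at position 3: [4, 11, 10, 15, 20]
Pivot position: 3

After partitioning with pivot 15, the array becomes [4, 11, 10, 15, 20]. The pivot is placed at index 3. All elements to the left of the pivot are <= 15, and all elements to the right are > 15.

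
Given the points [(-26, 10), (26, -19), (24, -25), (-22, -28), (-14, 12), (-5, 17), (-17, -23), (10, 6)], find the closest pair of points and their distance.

Computing all pairwise distances among 8 points:

d((-26, 10), (26, -19)) = 59.5399
d((-26, 10), (24, -25)) = 61.0328
d((-26, 10), (-22, -28)) = 38.2099
d((-26, 10), (-14, 12)) = 12.1655
d((-26, 10), (-5, 17)) = 22.1359
d((-26, 10), (-17, -23)) = 34.2053
d((-26, 10), (10, 6)) = 36.2215
d((26, -19), (24, -25)) = 6.3246 <-- minimum
d((26, -19), (-22, -28)) = 48.8365
d((26, -19), (-14, 12)) = 50.6063
d((26, -19), (-5, 17)) = 47.5079
d((26, -19), (-17, -23)) = 43.1856
d((26, -19), (10, 6)) = 29.6816
d((24, -25), (-22, -28)) = 46.0977
d((24, -25), (-14, 12)) = 53.0377
d((24, -25), (-5, 17)) = 51.0392
d((24, -25), (-17, -23)) = 41.0488
d((24, -25), (10, 6)) = 34.0147
d((-22, -28), (-14, 12)) = 40.7922
d((-22, -28), (-5, 17)) = 48.1041
d((-22, -28), (-17, -23)) = 7.0711
d((-22, -28), (10, 6)) = 46.6905
d((-14, 12), (-5, 17)) = 10.2956
d((-14, 12), (-17, -23)) = 35.1283
d((-14, 12), (10, 6)) = 24.7386
d((-5, 17), (-17, -23)) = 41.7612
d((-5, 17), (10, 6)) = 18.6011
d((-17, -23), (10, 6)) = 39.6232

Closest pair: (26, -19) and (24, -25) with distance 6.3246

The closest pair is (26, -19) and (24, -25) with Euclidean distance 6.3246. For 8 points, brute-force pairwise comparison is shown above. For large n, the divide-and-conquer algorithm (sort by x, recurse on halves, check the dividing strip) achieves O(n log n).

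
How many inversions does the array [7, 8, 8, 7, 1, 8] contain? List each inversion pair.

Finding inversions in [7, 8, 8, 7, 1, 8]:

(0, 4): arr[0]=7 > arr[4]=1
(1, 3): arr[1]=8 > arr[3]=7
(1, 4): arr[1]=8 > arr[4]=1
(2, 3): arr[2]=8 > arr[3]=7
(2, 4): arr[2]=8 > arr[4]=1
(3, 4): arr[3]=7 > arr[4]=1

Total inversions: 6

The array has 6 inversion(s): (0,4), (1,3), (1,4), (2,3), (2,4), (3,4). Each pair (i,j) satisfies i < j and arr[i] > arr[j].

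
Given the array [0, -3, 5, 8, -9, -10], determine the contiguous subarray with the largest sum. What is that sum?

Using Kadane's algorithm on [0, -3, 5, 8, -9, -10]:

Scanning through the array:
Position 1 (value -3): max_ending_here = -3, max_so_far = 0
Position 2 (value 5): max_ending_here = 5, max_so_far = 5
Position 3 (value 8): max_ending_here = 13, max_so_far = 13
Position 4 (value -9): max_ending_here = 4, max_so_far = 13
Position 5 (value -10): max_ending_here = -6, max_so_far = 13

Maximum subarray: [5, 8]
Maximum sum: 13

The maximum subarray is [5, 8] with sum 13. This subarray runs from index 2 to index 3.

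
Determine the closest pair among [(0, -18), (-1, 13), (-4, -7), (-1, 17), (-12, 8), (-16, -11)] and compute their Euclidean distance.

Computing all pairwise distances among 6 points:

d((0, -18), (-1, 13)) = 31.0161
d((0, -18), (-4, -7)) = 11.7047
d((0, -18), (-1, 17)) = 35.0143
d((0, -18), (-12, 8)) = 28.6356
d((0, -18), (-16, -11)) = 17.4642
d((-1, 13), (-4, -7)) = 20.2237
d((-1, 13), (-1, 17)) = 4.0 <-- minimum
d((-1, 13), (-12, 8)) = 12.083
d((-1, 13), (-16, -11)) = 28.3019
d((-4, -7), (-1, 17)) = 24.1868
d((-4, -7), (-12, 8)) = 17.0
d((-4, -7), (-16, -11)) = 12.6491
d((-1, 17), (-12, 8)) = 14.2127
d((-1, 17), (-16, -11)) = 31.7648
d((-12, 8), (-16, -11)) = 19.4165

Closest pair: (-1, 13) and (-1, 17) with distance 4.0

The closest pair is (-1, 13) and (-1, 17) with Euclidean distance 4.0. For 6 points, brute-force pairwise comparison is shown above. For large n, the divide-and-conquer algorithm (sort by x, recurse on halves, check the dividing strip) achieves O(n log n).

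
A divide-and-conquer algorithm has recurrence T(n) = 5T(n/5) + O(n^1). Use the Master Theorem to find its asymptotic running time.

Master Theorem for T(n) = 5T(n/5) + O(n^1):

a = 5, b = 5, c = 1
log_b(a) = log_5(5) = 1.0000

Case 2: c = 1 = log_5(5) = 1.0000
T(n) = O(n^1 log n) = O(n log n)

For T(n) = 5T(n/5) + O(n^1): log_5(5) = 1.0000. This is Case 2 of the Master Theorem (c = log_b(a), equal work at all levels), giving O(n log n).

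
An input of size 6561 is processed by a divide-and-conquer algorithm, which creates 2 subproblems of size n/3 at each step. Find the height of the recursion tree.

For divide and conquer with division factor 3:

Problem sizes at each level:
Level 0: 6561
Level 1: 2187
Level 2: 729
Level 3: 243
Level 4: 81
Level 5: 27
Level 6: 9
Level 7: 3
Level 8: 1

The root is level 0 and the size-1 base case is level 8 (the tree spans levels 0 through 8, i.e. 9 levels counting the root), so the depth is the number of divisions: log_3(6561) = 8

The recursion tree depth is log_3(6561) = 8. At each level, the problem size is divided by 3, so it takes 8 divisions to reduce to a base case of size 1. The algorithm makes 2 recursive calls at each level.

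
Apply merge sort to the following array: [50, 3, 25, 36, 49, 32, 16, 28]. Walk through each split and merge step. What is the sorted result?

Merge sort trace:

Split: [50, 3, 25, 36, 49, 32, 16, 28] -> [50, 3, 25, 36] and [49, 32, 16, 28]
  Split: [50, 3, 25, 36] -> [50, 3] and [25, 36]
    Split: [50, 3] -> [50] and [3]
    Merge: [50] + [3] -> [3, 50]
    Split: [25, 36] -> [25] and [36]
    Merge: [25] + [36] -> [25, 36]
  Merge: [3, 50] + [25, 36] -> [3, 25, 36, 50]
  Split: [49, 32, 16, 28] -> [49, 32] and [16, 28]
    Split: [49, 32] -> [49] and [32]
    Merge: [49] + [32] -> [32, 49]
    Split: [16, 28] -> [16] and [28]
    Merge: [16] + [28] -> [16, 28]
  Merge: [32, 49] + [16, 28] -> [16, 28, 32, 49]
Merge: [3, 25, 36, 50] + [16, 28, 32, 49] -> [3, 16, 25, 28, 32, 36, 49, 50]

Final sorted array: [3, 16, 25, 28, 32, 36, 49, 50]

The merge sort proceeds by recursively splitting the array and merging sorted halves.
After all merges, the sorted array is [3, 16, 25, 28, 32, 36, 49, 50].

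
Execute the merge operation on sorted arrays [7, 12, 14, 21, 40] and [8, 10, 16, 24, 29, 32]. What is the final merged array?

Merging process:

Compare 7 vs 8: take 7 from left. Merged: [7]
Compare 12 vs 8: take 8 from right. Merged: [7, 8]
Compare 12 vs 10: take 10 from right. Merged: [7, 8, 10]
Compare 12 vs 16: take 12 from left. Merged: [7, 8, 10, 12]
Compare 14 vs 16: take 14 from left. Merged: [7, 8, 10, 12, 14]
Compare 21 vs 16: take 16 from right. Merged: [7, 8, 10, 12, 14, 16]
Compare 21 vs 24: take 21 from left. Merged: [7, 8, 10, 12, 14, 16, 21]
Compare 40 vs 24: take 24 from right. Merged: [7, 8, 10, 12, 14, 16, 21, 24]
Compare 40 vs 29: take 29 from right. Merged: [7, 8, 10, 12, 14, 16, 21, 24, 29]
Compare 40 vs 32: take 32 from right. Merged: [7, 8, 10, 12, 14, 16, 21, 24, 29, 32]
Append remaining from left: [40]. Merged: [7, 8, 10, 12, 14, 16, 21, 24, 29, 32, 40]

Final merged array: [7, 8, 10, 12, 14, 16, 21, 24, 29, 32, 40]
Total comparisons: 10

The merged array is [7, 8, 10, 12, 14, 16, 21, 24, 29, 32, 40], requiring 10 comparisons. The merge step runs in O(n) time where n is the total number of elements.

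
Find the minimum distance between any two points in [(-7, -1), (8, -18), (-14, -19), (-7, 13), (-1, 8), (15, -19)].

Computing all pairwise distances among 6 points:

d((-7, -1), (8, -18)) = 22.6716
d((-7, -1), (-14, -19)) = 19.3132
d((-7, -1), (-7, 13)) = 14.0
d((-7, -1), (-1, 8)) = 10.8167
d((-7, -1), (15, -19)) = 28.4253
d((8, -18), (-14, -19)) = 22.0227
d((8, -18), (-7, 13)) = 34.4384
d((8, -18), (-1, 8)) = 27.5136
d((8, -18), (15, -19)) = 7.0711 <-- minimum
d((-14, -19), (-7, 13)) = 32.7567
d((-14, -19), (-1, 8)) = 29.9666
d((-14, -19), (15, -19)) = 29.0
d((-7, 13), (-1, 8)) = 7.8102
d((-7, 13), (15, -19)) = 38.833
d((-1, 8), (15, -19)) = 31.3847

Closest pair: (8, -18) and (15, -19) with distance 7.0711

The closest pair is (8, -18) and (15, -19) with Euclidean distance 7.0711. For 6 points, brute-force pairwise comparison is shown above. For large n, the divide-and-conquer algorithm (sort by x, recurse on halves, check the dividing strip) achieves O(n log n).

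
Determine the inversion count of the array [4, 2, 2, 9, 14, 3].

Finding inversions in [4, 2, 2, 9, 14, 3]:

(0, 1): arr[0]=4 > arr[1]=2
(0, 2): arr[0]=4 > arr[2]=2
(0, 5): arr[0]=4 > arr[5]=3
(3, 5): arr[3]=9 > arr[5]=3
(4, 5): arr[4]=14 > arr[5]=3

Total inversions: 5

The array has 5 inversion(s): (0,1), (0,2), (0,5), (3,5), (4,5). Each pair (i,j) satisfies i < j and arr[i] > arr[j].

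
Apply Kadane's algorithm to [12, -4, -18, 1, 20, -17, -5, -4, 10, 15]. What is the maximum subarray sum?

Using Kadane's algorithm on [12, -4, -18, 1, 20, -17, -5, -4, 10, 15]:

Scanning through the array:
Position 1 (value -4): max_ending_here = 8, max_so_far = 12
Position 2 (value -18): max_ending_here = -10, max_so_far = 12
Position 3 (value 1): max_ending_here = 1, max_so_far = 12
Position 4 (value 20): max_ending_here = 21, max_so_far = 21
Position 5 (value -17): max_ending_here = 4, max_so_far = 21
Position 6 (value -5): max_ending_here = -1, max_so_far = 21
Position 7 (value -4): max_ending_here = -4, max_so_far = 21
Position 8 (value 10): max_ending_here = 10, max_so_far = 21
Position 9 (value 15): max_ending_here = 25, max_so_far = 25

Maximum subarray: [10, 15]
Maximum sum: 25

The maximum subarray is [10, 15] with sum 25. This subarray runs from index 8 to index 9.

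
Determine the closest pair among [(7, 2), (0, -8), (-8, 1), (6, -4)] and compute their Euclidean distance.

Computing all pairwise distances among 4 points:

d((7, 2), (0, -8)) = 12.2066
d((7, 2), (-8, 1)) = 15.0333
d((7, 2), (6, -4)) = 6.0828 <-- minimum
d((0, -8), (-8, 1)) = 12.0416
d((0, -8), (6, -4)) = 7.2111
d((-8, 1), (6, -4)) = 14.8661

Closest pair: (7, 2) and (6, -4) with distance 6.0828

The closest pair is (7, 2) and (6, -4) with Euclidean distance 6.0828. For 4 points, brute-force pairwise comparison is shown above. For large n, the divide-and-conquer algorithm (sort by x, recurse on halves, check the dividing strip) achieves O(n log n).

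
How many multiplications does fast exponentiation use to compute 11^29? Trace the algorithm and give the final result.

Computing 11^29 by squaring (build up from 11^1; each line after the first costs one multiplication):

11^1 = 11
11^2 = (11^1)^2 = 11^2 = 121
11^3 = 11 * 11^2 = 11 * 121 = 1331
11^6 = (11^3)^2 = 1331^2 = 1771561
11^7 = 11 * 11^6 = 11 * 1771561 = 19487171
11^14 = (11^7)^2 = 19487171^2 = 379749833583241
11^28 = (11^14)^2 = 379749833583241^2 = 144209936106499234037676064081
11^29 = 11 * 11^28 = 11 * 144209936106499234037676064081 = 1586309297171491574414436704891

Result: 1586309297171491574414436704891
Multiplications needed: 7 (7 lines after 11^1)

11^29 = 1586309297171491574414436704891. Using exponentiation by squaring, this requires 7 multiplications. The key idea: if the exponent is even, square the half-power; if odd, multiply by the base once.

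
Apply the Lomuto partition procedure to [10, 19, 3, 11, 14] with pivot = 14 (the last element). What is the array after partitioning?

Lomuto partition with pivot = 14:

Initial array: [10, 19, 3, 11, 14]

arr[0]=10 <= 14: swap with position 0, array becomes [10, 19, 3, 11, 14]
arr[1]=19 > 14: no swap
arr[2]=3 <= 14: swap with position 1, array becomes [10, 3, 19, 11, 14]
arr[3]=11 <= 14: swap with position 2, array becomes [10, 3, 11, 19, 14]

Place pivot at position 3: [10, 3, 11, 14, 19]
Pivot position: 3

After partitioning with pivot 14, the array becomes [10, 3, 11, 14, 19]. The pivot is placed at index 3. All elements to the left of the pivot are <= 14, and all elements to the right are > 14.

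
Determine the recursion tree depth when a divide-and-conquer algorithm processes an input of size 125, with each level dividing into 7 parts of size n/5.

For divide and conquer with division factor 5:

Problem sizes at each level:
Level 0: 125
Level 1: 25
Level 2: 5
Level 3: 1

The root is level 0 and the size-1 base case is level 3 (the tree spans levels 0 through 3, i.e. 4 levels counting the root), so the depth is the number of divisions: log_5(125) = 3

The recursion tree depth is log_5(125) = 3. At each level, the problem size is divided by 5, so it takes 3 divisions to reduce to a base case of size 1. The algorithm makes 7 recursive calls at each level.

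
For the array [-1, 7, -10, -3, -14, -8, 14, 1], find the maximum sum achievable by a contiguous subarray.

Using Kadane's algorithm on [-1, 7, -10, -3, -14, -8, 14, 1]:

Scanning through the array:
Position 1 (value 7): max_ending_here = 7, max_so_far = 7
Position 2 (value -10): max_ending_here = -3, max_so_far = 7
Position 3 (value -3): max_ending_here = -3, max_so_far = 7
Position 4 (value -14): max_ending_here = -14, max_so_far = 7
Position 5 (value -8): max_ending_here = -8, max_so_far = 7
Position 6 (value 14): max_ending_here = 14, max_so_far = 14
Position 7 (value 1): max_ending_here = 15, max_so_far = 15

Maximum subarray: [14, 1]
Maximum sum: 15

The maximum subarray is [14, 1] with sum 15. This subarray runs from index 6 to index 7.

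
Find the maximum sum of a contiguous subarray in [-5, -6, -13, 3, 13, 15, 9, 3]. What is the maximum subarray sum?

Using Kadane's algorithm on [-5, -6, -13, 3, 13, 15, 9, 3]:

Scanning through the array:
Position 1 (value -6): max_ending_here = -6, max_so_far = -5
Position 2 (value -13): max_ending_here = -13, max_so_far = -5
Position 3 (value 3): max_ending_here = 3, max_so_far = 3
Position 4 (value 13): max_ending_here = 16, max_so_far = 16
Position 5 (value 15): max_ending_here = 31, max_so_far = 31
Position 6 (value 9): max_ending_here = 40, max_so_far = 40
Position 7 (value 3): max_ending_here = 43, max_so_far = 43

Maximum subarray: [3, 13, 15, 9, 3]
Maximum sum: 43

The maximum subarray is [3, 13, 15, 9, 3] with sum 43. This subarray runs from index 3 to index 7.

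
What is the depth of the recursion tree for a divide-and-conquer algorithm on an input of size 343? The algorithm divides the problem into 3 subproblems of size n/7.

For divide and conquer with division factor 7:

Problem sizes at each level:
Level 0: 343
Level 1: 49
Level 2: 7
Level 3: 1

The root is level 0 and the size-1 base case is level 3 (the tree spans levels 0 through 3, i.e. 4 levels counting the root), so the depth is the number of divisions: log_7(343) = 3

The recursion tree depth is log_7(343) = 3. At each level, the problem size is divided by 7, so it takes 3 divisions to reduce to a base case of size 1. The algorithm makes 3 recursive calls at each level.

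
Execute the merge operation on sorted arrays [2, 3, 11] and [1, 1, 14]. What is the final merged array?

Merging process:

Compare 2 vs 1: take 1 from right. Merged: [1]
Compare 2 vs 1: take 1 from right. Merged: [1, 1]
Compare 2 vs 14: take 2 from left. Merged: [1, 1, 2]
Compare 3 vs 14: take 3 from left. Merged: [1, 1, 2, 3]
Compare 11 vs 14: take 11 from left. Merged: [1, 1, 2, 3, 11]
Append remaining from right: [14]. Merged: [1, 1, 2, 3, 11, 14]

Final merged array: [1, 1, 2, 3, 11, 14]
Total comparisons: 5

The merged array is [1, 1, 2, 3, 11, 14], requiring 5 comparisons. The merge step runs in O(n) time where n is the total number of elements.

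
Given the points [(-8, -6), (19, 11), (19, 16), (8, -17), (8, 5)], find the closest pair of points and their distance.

Computing all pairwise distances among 5 points:

d((-8, -6), (19, 11)) = 31.9061
d((-8, -6), (19, 16)) = 34.8281
d((-8, -6), (8, -17)) = 19.4165
d((-8, -6), (8, 5)) = 19.4165
d((19, 11), (19, 16)) = 5.0 <-- minimum
d((19, 11), (8, -17)) = 30.0832
d((19, 11), (8, 5)) = 12.53
d((19, 16), (8, -17)) = 34.7851
d((19, 16), (8, 5)) = 15.5563
d((8, -17), (8, 5)) = 22.0

Closest pair: (19, 11) and (19, 16) with distance 5.0

The closest pair is (19, 11) and (19, 16) with Euclidean distance 5.0. For 5 points, brute-force pairwise comparison is shown above. For large n, the divide-and-conquer algorithm (sort by x, recurse on halves, check the dividing strip) achieves O(n log n).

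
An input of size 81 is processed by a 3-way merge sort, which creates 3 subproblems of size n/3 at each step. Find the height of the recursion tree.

For divide and conquer with division factor 3:

Problem sizes at each level:
Level 0: 81
Level 1: 27
Level 2: 9
Level 3: 3
Level 4: 1

The root is level 0 and the size-1 base case is level 4 (the tree spans levels 0 through 4, i.e. 5 levels counting the root), so the depth is the number of divisions: log_3(81) = 4

The recursion tree depth is log_3(81) = 4. At each level, the problem size is divided by 3, so it takes 4 divisions to reduce to a base case of size 1. The algorithm makes 3 recursive calls at each level.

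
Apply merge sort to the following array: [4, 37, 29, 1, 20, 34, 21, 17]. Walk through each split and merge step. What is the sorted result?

Merge sort trace:

Split: [4, 37, 29, 1, 20, 34, 21, 17] -> [4, 37, 29, 1] and [20, 34, 21, 17]
  Split: [4, 37, 29, 1] -> [4, 37] and [29, 1]
    Split: [4, 37] -> [4] and [37]
    Merge: [4] + [37] -> [4, 37]
    Split: [29, 1] -> [29] and [1]
    Merge: [29] + [1] -> [1, 29]
  Merge: [4, 37] + [1, 29] -> [1, 4, 29, 37]
  Split: [20, 34, 21, 17] -> [20, 34] and [21, 17]
    Split: [20, 34] -> [20] and [34]
    Merge: [20] + [34] -> [20, 34]
    Split: [21, 17] -> [21] and [17]
    Merge: [21] + [17] -> [17, 21]
  Merge: [20, 34] + [17, 21] -> [17, 20, 21, 34]
Merge: [1, 4, 29, 37] + [17, 20, 21, 34] -> [1, 4, 17, 20, 21, 29, 34, 37]

Final sorted array: [1, 4, 17, 20, 21, 29, 34, 37]

The merge sort proceeds by recursively splitting the array and merging sorted halves.
After all merges, the sorted array is [1, 4, 17, 20, 21, 29, 34, 37].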